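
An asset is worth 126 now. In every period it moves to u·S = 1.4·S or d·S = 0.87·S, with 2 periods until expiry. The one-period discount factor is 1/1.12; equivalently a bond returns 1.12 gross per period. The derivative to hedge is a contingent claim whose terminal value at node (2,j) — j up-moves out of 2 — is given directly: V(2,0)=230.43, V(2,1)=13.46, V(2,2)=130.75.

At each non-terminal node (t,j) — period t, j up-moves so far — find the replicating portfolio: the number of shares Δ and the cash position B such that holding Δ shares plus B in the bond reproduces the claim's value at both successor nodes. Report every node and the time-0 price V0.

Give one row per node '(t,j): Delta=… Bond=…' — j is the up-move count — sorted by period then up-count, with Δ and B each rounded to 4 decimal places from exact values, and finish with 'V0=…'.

(0,0): Delta=-0.7929 Bond=179.7094
(1,0): Delta=-3.7345 Bond=523.7396
(1,1): Delta=1.2545 Bond=-159.8863
V0=79.8102

Under the risk-neutral measure, an up-move has probability p* = (R−d)/(u−d) = 0.4717 and values discount at R = 1.12.
Payoff layer (t=2): V(2,0)=230.4300, V(2,1)=13.4600, V(2,2)=130.7500
Node (1,0) S=109.6200: V=(p*·13.4600+(1−p*)·230.4300)/1.12=114.3622; Δ=(13.4600−230.4300)/(153.4680−95.3694)=-3.7345; B=V−Δ·S=523.7396
Node (1,1) S=176.4000: V=(p*·130.7500+(1−p*)·13.4600)/1.12=61.4156; Δ=(130.7500−13.4600)/(246.9600−153.4680)=1.2545; B=V−Δ·S=-159.8863
Node (0,0) S=126.0000: V=(p*·61.4156+(1−p*)·114.3622)/1.12=79.8102; Δ=(61.4156−114.3622)/(176.4000−109.6200)=-0.7929; B=V−Δ·S=179.7094
Root portfolio cost Δ·126+B reproduces V0=79.8102.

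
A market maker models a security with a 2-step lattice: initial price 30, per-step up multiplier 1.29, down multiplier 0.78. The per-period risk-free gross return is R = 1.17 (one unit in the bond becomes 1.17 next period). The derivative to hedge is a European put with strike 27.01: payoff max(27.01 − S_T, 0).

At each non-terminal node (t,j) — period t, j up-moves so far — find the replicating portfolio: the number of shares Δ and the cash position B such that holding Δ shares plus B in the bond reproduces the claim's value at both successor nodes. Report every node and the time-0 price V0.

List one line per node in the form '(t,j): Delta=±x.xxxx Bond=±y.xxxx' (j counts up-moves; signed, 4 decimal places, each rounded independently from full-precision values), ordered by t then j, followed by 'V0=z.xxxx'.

Since d<R<u, set p* = (R−d)/(u−d) = 0.7647; price each node as the discounted p*-expectation of its children.
Terminal payoffs: V(2,0)=8.7580, V(2,1)=0.0000, V(2,2)=0.0000
  t=1,j=0: stock 23.4000 → up 30.1860 (V=0.0000), down 18.2520 (V=8.7580). Price 1.7613; hedge Δ=-0.7339, bond B=18.9338.
  t=1,j=1: stock 38.7000 → up 49.9230 (V=0.0000), down 30.1860 (V=0.0000). Price 0.0000; hedge Δ=0.0000, bond B=0.0000.
  t=0,j=0: stock 30.0000 → up 38.7000 (V=0.0000), down 23.4000 (V=1.7613). Price 0.3542; hedge Δ=-0.1151, bond B=3.8077.
Self-financing check: at every node Δ·S+B equals the discounted successor values.

(0,0): Delta=-0.1151 Bond=3.8077
(1,0): Delta=-0.7339 Bond=18.9338
(1,1): Delta=0.0000 Bond=0.0000
V0=0.3542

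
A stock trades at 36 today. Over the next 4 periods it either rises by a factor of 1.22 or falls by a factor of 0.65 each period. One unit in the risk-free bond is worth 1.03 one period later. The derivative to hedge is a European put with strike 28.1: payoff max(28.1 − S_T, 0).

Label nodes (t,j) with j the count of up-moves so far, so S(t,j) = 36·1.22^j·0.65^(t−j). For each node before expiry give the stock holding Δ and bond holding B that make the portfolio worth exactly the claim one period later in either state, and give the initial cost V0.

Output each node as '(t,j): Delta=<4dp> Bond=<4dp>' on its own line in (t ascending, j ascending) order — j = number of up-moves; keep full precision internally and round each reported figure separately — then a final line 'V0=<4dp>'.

(0,0): Delta=-0.2224 Bond=11.0887
(1,0): Delta=-0.5480 Bond=19.0408
(1,1): Delta=-0.1356 Bond=7.6117
(2,0): Delta=-1.0000 Bond=26.4869
(2,1): Delta=-0.4276 Bond=16.1746
(2,2): Delta=-0.0579 Bond=3.6728
(3,0): Delta=-1.0000 Bond=27.2816
(3,1): Delta=-1.0000 Bond=27.2816
(3,2): Delta=-0.2751 Bond=11.3489
(3,3): Delta=0.0000 Bond=0.0000
V0=3.0829

The replicating-portfolio and risk-neutral prices coincide; use p* = (1.03−0.65)/(1.22−0.65) = 0.6667 for the latter.
Payoff layer (t=4): V(4,0)=21.6738, V(4,1)=16.0385, V(4,2)=5.4614, V(4,3)=0.0000, V(4,4)=0.0000
  t=3,j=0: stock 9.8865 → up 12.0615 (V=16.0385), down 6.4262 (V=21.6738). Price 17.3951; hedge Δ=-1.0000, bond B=27.2816.
  t=3,j=1: stock 18.5562 → up 22.6386 (V=5.4614), down 12.0615 (V=16.0385). Price 8.7254; hedge Δ=-1.0000, bond B=27.2816.
  t=3,j=2: stock 34.8286 → up 42.4908 (V=0.0000), down 22.6386 (V=5.4614). Price 1.7675; hedge Δ=-0.2751, bond B=11.3489.
  t=3,j=3: stock 65.3705 → up 79.7520 (V=0.0000), down 42.4908 (V=0.0000). Price 0.0000; hedge Δ=0.0000, bond B=0.0000.
  t=2,j=0: stock 15.2100 → up 18.5562 (V=8.7254), down 9.8865 (V=17.3951). Price 11.2769; hedge Δ=-1.0000, bond B=26.4869.
  t=2,j=1: stock 28.5480 → up 34.8286 (V=1.7675), down 18.5562 (V=8.7254). Price 3.9677; hedge Δ=-0.4276, bond B=16.1746.
  t=2,j=2: stock 53.5824 → up 65.3705 (V=0.0000), down 34.8286 (V=1.7675). Price 0.5720; hedge Δ=-0.0579, bond B=3.6728.
  t=1,j=0: stock 23.4000 → up 28.5480 (V=3.9677), down 15.2100 (V=11.2769). Price 6.2176; hedge Δ=-0.5480, bond B=19.0408.
  t=1,j=1: stock 43.9200 → up 53.5824 (V=0.5720), down 28.5480 (V=3.9677). Price 1.6543; hedge Δ=-0.1356, bond B=7.6117.
  t=0,j=0: stock 36.0000 → up 43.9200 (V=1.6543), down 23.4000 (V=6.2176). Price 3.0829; hedge Δ=-0.2224, bond B=11.0887.
Self-financing check: at every node Δ·S+B equals the discounted successor values.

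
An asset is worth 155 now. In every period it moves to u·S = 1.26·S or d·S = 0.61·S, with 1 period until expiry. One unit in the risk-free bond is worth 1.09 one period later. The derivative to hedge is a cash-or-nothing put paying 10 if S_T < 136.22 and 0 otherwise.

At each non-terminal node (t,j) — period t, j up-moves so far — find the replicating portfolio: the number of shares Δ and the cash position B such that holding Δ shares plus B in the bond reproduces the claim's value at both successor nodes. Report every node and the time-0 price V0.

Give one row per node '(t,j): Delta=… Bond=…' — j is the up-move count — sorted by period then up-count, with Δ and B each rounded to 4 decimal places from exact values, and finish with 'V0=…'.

Risk-neutral probability p* = (R−d)/(u−d) = (1.09−0.61)/(1.26−0.61) = 0.7385.
Payoff layer (t=1): V(1,0)=10.0000, V(1,1)=0.0000
(0,0): S=155.0000. Δ = (V_up−V_dn)/(S_up−S_dn) = (0.0000−10.0000)/(195.3000−94.5500) = -0.0993. V = [p*·0.0000 + (1−p*)·10.0000]/1.09 = 2.3994. B = V − Δ·S = 17.7841.
Check: Δ(0,0)·S0 + B(0,0) = 2.3994 = V0.

(0,0): Delta=-0.0993 Bond=17.7841
V0=2.3994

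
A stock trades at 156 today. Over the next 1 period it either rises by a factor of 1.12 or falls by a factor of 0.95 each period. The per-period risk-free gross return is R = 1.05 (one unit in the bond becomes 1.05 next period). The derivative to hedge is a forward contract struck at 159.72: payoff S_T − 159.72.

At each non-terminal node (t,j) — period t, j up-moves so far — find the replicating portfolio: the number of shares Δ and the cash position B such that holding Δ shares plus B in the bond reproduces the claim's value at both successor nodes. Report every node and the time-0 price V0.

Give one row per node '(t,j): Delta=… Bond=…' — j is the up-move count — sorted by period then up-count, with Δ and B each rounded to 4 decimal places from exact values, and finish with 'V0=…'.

(0,0): Delta=1.0000 Bond=-152.1143
V0=3.8857

No-arbitrage ⇒ martingale measure with p* = (R−d)/(u−d) = 0.5882.
At expiry t=1: V(1,0)=-11.5200, V(1,1)=15.0000
  t=0,j=0: stock 156.0000 → up 174.7200 (V=15.0000), down 148.2000 (V=-11.5200). Price 3.8857; hedge Δ=1.0000, bond B=-152.1143.
Self-financing check: at every node Δ·S+B equals the discounted successor values.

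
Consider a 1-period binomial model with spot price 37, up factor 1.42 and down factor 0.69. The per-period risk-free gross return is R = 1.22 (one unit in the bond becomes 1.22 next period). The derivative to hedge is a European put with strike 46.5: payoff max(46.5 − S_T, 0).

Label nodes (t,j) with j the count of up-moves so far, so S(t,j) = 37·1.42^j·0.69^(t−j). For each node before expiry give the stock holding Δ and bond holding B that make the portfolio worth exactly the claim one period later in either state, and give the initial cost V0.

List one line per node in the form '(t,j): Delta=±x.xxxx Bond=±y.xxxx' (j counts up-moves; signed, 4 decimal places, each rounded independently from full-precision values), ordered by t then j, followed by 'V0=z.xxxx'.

(0,0): Delta=-0.7764 Bond=33.4352
V0=4.7092

The replicating-portfolio and risk-neutral prices coincide; use p* = (1.22−0.69)/(1.42−0.69) = 0.7260 for the latter.
Payoff layer (t=1): V(1,0)=20.9700, V(1,1)=0.0000
  t=0,j=0: stock 37.0000 → up 52.5400 (V=0.0000), down 25.5300 (V=20.9700). Price 4.7092; hedge Δ=-0.7764, bond B=33.4352.
Each (Δ,B) replicates both successor values, so the strategy is self-financing and V0 is arbitrage-free.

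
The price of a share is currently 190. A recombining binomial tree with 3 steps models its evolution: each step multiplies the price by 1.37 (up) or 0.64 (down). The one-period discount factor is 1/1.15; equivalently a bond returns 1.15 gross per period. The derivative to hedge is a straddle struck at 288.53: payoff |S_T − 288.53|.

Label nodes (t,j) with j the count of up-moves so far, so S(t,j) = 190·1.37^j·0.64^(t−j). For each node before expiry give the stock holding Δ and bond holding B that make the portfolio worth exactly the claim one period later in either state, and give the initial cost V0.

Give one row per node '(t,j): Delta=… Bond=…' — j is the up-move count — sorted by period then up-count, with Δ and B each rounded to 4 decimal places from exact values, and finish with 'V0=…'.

(0,0): Delta=0.0645 Bond=77.1550
(1,0): Delta=-1.0000 Bond=218.1701
(1,1): Delta=0.2790 Bond=32.8906
(2,0): Delta=-1.0000 Bond=250.8957
(2,1): Delta=-1.0000 Bond=250.8957
(2,2): Delta=0.5367 Bond=-54.0890
V0=89.4079

Risk-neutral probability p* = (R−d)/(u−d) = (1.15−0.64)/(1.37−0.64) = 0.6986.
Payoff layer (t=3): V(3,0)=238.7226, V(3,1)=181.9111, V(3,2)=60.2990, V(3,3)=200.0271
  t=2,j=0: stock 77.8240 → up 106.6189 (V=181.9111), down 49.8074 (V=238.7226). Price 173.0717; hedge Δ=-1.0000, bond B=250.8957.
  t=2,j=1: stock 166.5920 → up 228.2310 (V=60.2990), down 106.6189 (V=181.9111). Price 84.3037; hedge Δ=-1.0000, bond B=250.8957.
  t=2,j=2: stock 356.6110 → up 488.5571 (V=200.0271), down 228.2310 (V=60.2990). Price 137.3193; hedge Δ=0.5367, bond B=-54.0890.
  t=1,j=0: stock 121.6000 → up 166.5920 (V=84.3037), down 77.8240 (V=173.0717). Price 96.5701; hedge Δ=-1.0000, bond B=218.1701.
  t=1,j=1: stock 260.3000 → up 356.6110 (V=137.3193), down 166.5920 (V=84.3037). Price 105.5148; hedge Δ=0.2790, bond B=32.8906.
  t=0,j=0: stock 190.0000 → up 260.3000 (V=105.5148), down 121.6000 (V=96.5701). Price 89.4079; hedge Δ=0.0645, bond B=77.1550.
Each (Δ,B) replicates both successor values, so the strategy is self-financing and V0 is arbitrage-free.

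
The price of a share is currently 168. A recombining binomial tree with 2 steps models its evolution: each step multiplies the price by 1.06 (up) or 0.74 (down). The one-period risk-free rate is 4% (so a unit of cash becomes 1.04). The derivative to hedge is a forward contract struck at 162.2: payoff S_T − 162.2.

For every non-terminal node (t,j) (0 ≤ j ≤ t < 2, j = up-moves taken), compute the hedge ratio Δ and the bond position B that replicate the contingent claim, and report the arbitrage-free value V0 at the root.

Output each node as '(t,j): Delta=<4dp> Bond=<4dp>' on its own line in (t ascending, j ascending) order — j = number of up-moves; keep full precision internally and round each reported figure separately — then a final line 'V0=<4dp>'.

No-arbitrage ⇒ martingale measure with p* = (R−d)/(u−d) = 0.9375.
Terminal payoffs: V(2,0)=-70.2032, V(2,1)=-30.4208, V(2,2)=26.5648
(1,0): S=124.3200. Δ = (V_up−V_dn)/(S_up−S_dn) = (-30.4208−-70.2032)/(131.7792−91.9968) = 1.0000. V = [p*·-30.4208 + (1−p*)·-70.2032]/1.04 = -31.6415. B = V − Δ·S = -155.9615.
(1,1): S=178.0800. Δ = (V_up−V_dn)/(S_up−S_dn) = (26.5648−-30.4208)/(188.7648−131.7792) = 1.0000. V = [p*·26.5648 + (1−p*)·-30.4208]/1.04 = 22.1185. B = V − Δ·S = -155.9615.
(0,0): S=168.0000. Δ = (V_up−V_dn)/(S_up−S_dn) = (22.1185−-31.6415)/(178.0800−124.3200) = 1.0000. V = [p*·22.1185 + (1−p*)·-31.6415]/1.04 = 18.0370. B = V − Δ·S = -149.9630.
Root portfolio cost Δ·168+B reproduces V0=18.0370.

(0,0): Delta=1.0000 Bond=-149.9630
(1,0): Delta=1.0000 Bond=-155.9615
(1,1): Delta=1.0000 Bond=-155.9615
V0=18.0370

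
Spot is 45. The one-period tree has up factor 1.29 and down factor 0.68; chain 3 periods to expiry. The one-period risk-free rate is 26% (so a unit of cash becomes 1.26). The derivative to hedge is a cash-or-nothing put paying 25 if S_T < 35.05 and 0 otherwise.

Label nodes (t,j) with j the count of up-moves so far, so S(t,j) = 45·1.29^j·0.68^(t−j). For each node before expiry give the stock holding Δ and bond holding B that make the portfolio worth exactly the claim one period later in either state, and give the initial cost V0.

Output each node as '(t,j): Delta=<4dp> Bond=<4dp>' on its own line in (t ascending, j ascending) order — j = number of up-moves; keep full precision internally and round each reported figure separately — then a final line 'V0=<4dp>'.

(0,0): Delta=-0.0537 Bond=2.5020
(1,0): Delta=-1.0107 Bond=32.4378
(1,1): Delta=-0.0276 Bond=1.6378
(2,0): Delta=0.0000 Bond=19.8413
(2,1): Delta=-1.0382 Bond=41.9594
(2,2): Delta=0.0000 Bond=0.0000
V0=0.0877

Risk-neutral probability p* = (R−d)/(u−d) = (1.26−0.68)/(1.29−0.68) = 0.9508.
Terminal payoffs: V(3,0)=25.0000, V(3,1)=25.0000, V(3,2)=0.0000, V(3,3)=0.0000
Node (2,0) S=20.8080: V=(p*·25.0000+(1−p*)·25.0000)/1.26=19.8413; Δ=(25.0000−25.0000)/(26.8423−14.1494)=0.0000; B=V−Δ·S=19.8413
Node (2,1) S=39.4740: V=(p*·0.0000+(1−p*)·25.0000)/1.26=0.9758; Δ=(0.0000−25.0000)/(50.9215−26.8423)=-1.0382; B=V−Δ·S=41.9594
Node (2,2) S=74.8845: V=(p*·0.0000+(1−p*)·0.0000)/1.26=0.0000; Δ=(0.0000−0.0000)/(96.6010−50.9215)=0.0000; B=V−Δ·S=0.0000
Node (1,0) S=30.6000: V=(p*·0.9758+(1−p*)·19.8413)/1.26=1.5108; Δ=(0.9758−19.8413)/(39.4740−20.8080)=-1.0107; B=V−Δ·S=32.4378
Node (1,1) S=58.0500: V=(p*·0.0000+(1−p*)·0.9758)/1.26=0.0381; Δ=(0.0000−0.9758)/(74.8845−39.4740)=-0.0276; B=V−Δ·S=1.6378
Node (0,0) S=45.0000: V=(p*·0.0381+(1−p*)·1.5108)/1.26=0.0877; Δ=(0.0381−1.5108)/(58.0500−30.6000)=-0.0537; B=V−Δ·S=2.5020
Root portfolio cost Δ·45+B reproduces V0=0.0877.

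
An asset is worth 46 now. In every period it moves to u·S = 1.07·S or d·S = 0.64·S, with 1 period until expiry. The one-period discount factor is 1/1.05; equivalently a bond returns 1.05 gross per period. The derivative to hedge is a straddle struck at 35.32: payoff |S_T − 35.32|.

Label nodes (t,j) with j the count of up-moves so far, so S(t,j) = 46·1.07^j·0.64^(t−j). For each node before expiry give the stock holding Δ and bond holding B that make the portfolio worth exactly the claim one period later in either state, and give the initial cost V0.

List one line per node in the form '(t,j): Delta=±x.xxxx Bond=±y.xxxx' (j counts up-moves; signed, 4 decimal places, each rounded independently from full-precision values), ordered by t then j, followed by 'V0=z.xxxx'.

(0,0): Delta=0.4055 Bond=-5.7683
V0=12.8828

Under the risk-neutral measure, an up-move has probability p* = (R−d)/(u−d) = 0.9535 and values discount at R = 1.05.
Terminal values V(1,·): V(1,0)=5.8800, V(1,1)=13.9000
(0,0): S=46.0000. Δ = (V_up−V_dn)/(S_up−S_dn) = (13.9000−5.8800)/(49.2200−29.4400) = 0.4055. V = [p*·13.9000 + (1−p*)·5.8800]/1.05 = 12.8828. B = V − Δ·S = -5.7683.
The time-0 hedge costs 12.8828, which is the no-arbitrage price.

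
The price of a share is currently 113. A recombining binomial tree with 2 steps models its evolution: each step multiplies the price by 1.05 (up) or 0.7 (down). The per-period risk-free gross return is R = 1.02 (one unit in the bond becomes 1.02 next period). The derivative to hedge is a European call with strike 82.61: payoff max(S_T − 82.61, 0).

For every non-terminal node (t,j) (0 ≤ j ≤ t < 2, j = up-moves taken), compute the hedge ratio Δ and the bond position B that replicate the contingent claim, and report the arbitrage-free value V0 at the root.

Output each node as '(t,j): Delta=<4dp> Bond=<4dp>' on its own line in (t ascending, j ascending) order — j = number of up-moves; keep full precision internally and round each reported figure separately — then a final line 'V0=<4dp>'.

(0,0): Delta=0.9421 Bond=-72.6696
(1,0): Delta=0.0161 Bond=-0.8725
(1,1): Delta=1.0000 Bond=-80.9902
V0=33.7902

Since d<R<u, set p* = (R−d)/(u−d) = 0.9143; price each node as the discounted p*-expectation of its children.
Payoff layer (t=2): V(2,0)=0.0000, V(2,1)=0.4450, V(2,2)=41.9725
  t=1,j=0: stock 79.1000 → up 83.0550 (V=0.4450), down 55.3700 (V=0.0000). Price 0.3989; hedge Δ=0.0161, bond B=-0.8725.
  t=1,j=1: stock 118.6500 → up 124.5825 (V=41.9725), down 83.0550 (V=0.4450). Price 37.6598; hedge Δ=1.0000, bond B=-80.9902.
  t=0,j=0: stock 113.0000 → up 118.6500 (V=37.6598), down 79.1000 (V=0.3989). Price 33.7902; hedge Δ=0.9421, bond B=-72.6696.
Root portfolio cost Δ·113+B reproduces V0=33.7902.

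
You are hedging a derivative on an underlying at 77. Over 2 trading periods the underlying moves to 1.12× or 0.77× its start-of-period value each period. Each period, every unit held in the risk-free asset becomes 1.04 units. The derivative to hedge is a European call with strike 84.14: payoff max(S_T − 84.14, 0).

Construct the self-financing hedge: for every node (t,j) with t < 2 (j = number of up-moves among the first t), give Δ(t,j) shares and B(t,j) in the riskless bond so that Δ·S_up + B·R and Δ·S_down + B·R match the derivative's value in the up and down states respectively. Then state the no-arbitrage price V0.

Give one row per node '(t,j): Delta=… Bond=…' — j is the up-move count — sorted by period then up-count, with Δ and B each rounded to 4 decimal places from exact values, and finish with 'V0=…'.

Under the risk-neutral measure, an up-move has probability p* = (R−d)/(u−d) = 0.7714 and values discount at R = 1.04.
At expiry t=2: V(2,0)=0.0000, V(2,1)=0.0000, V(2,2)=12.4488
(1,0): S=59.2900. Δ = (V_up−V_dn)/(S_up−S_dn) = (0.0000−0.0000)/(66.4048−45.6533) = 0.0000. V = [p*·0.0000 + (1−p*)·0.0000]/1.04 = 0.0000. B = V − Δ·S = 0.0000.
(1,1): S=86.2400. Δ = (V_up−V_dn)/(S_up−S_dn) = (12.4488−0.0000)/(96.5888−66.4048) = 0.4124. V = [p*·12.4488 + (1−p*)·0.0000]/1.04 = 9.2340. B = V − Δ·S = -26.3340.
(0,0): S=77.0000. Δ = (V_up−V_dn)/(S_up−S_dn) = (9.2340−0.0000)/(86.2400−59.2900) = 0.3426. V = [p*·9.2340 + (1−p*)·0.0000]/1.04 = 6.8494. B = V − Δ·S = -19.5335.
Self-financing check: at every node Δ·S+B equals the discounted successor values.

(0,0): Delta=0.3426 Bond=-19.5335
(1,0): Delta=0.0000 Bond=0.0000
(1,1): Delta=0.4124 Bond=-26.3340
V0=6.8494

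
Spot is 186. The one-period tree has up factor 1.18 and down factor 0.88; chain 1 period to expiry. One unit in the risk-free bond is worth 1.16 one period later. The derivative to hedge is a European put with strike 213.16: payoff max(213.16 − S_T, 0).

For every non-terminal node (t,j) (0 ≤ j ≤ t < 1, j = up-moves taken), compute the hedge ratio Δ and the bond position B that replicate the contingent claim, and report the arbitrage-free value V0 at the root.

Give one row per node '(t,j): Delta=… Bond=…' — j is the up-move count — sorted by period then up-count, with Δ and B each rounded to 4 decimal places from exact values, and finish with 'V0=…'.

No-arbitrage ⇒ martingale measure with p* = (R−d)/(u−d) = 0.9333.
At expiry t=1: V(1,0)=49.4800, V(1,1)=0.0000
  t=0,j=0: stock 186.0000 → up 219.4800 (V=0.0000), down 163.6800 (V=49.4800). Price 2.8437; hedge Δ=-0.8867, bond B=167.7770.
Each (Δ,B) replicates both successor values, so the strategy is self-financing and V0 is arbitrage-free.

(0,0): Delta=-0.8867 Bond=167.7770
V0=2.8437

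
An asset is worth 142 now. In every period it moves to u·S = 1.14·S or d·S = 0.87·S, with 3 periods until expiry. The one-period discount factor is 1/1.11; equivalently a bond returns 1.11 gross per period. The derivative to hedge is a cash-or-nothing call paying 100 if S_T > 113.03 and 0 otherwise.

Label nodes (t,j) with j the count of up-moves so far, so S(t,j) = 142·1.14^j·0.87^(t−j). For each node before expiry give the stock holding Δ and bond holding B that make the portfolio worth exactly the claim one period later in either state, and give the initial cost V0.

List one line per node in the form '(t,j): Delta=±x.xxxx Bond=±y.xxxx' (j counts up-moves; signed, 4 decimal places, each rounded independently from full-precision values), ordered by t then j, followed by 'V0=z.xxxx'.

The replicating-portfolio and risk-neutral prices coincide; use p* = (1.11−0.87)/(1.14−0.87) = 0.8889 for the latter.
Terminal payoffs: V(3,0)=0.0000, V(3,1)=100.0000, V(3,2)=100.0000, V(3,3)=100.0000
  t=2,j=0: stock 107.4798 → up 122.5270 (V=100.0000), down 93.5074 (V=0.0000). Price 80.0801; hedge Δ=3.4460, bond B=-290.2903.
  t=2,j=1: stock 140.8356 → up 160.5526 (V=100.0000), down 122.5270 (V=100.0000). Price 90.0901; hedge Δ=0.0000, bond B=90.0901.
  t=2,j=2: stock 184.5432 → up 210.3792 (V=100.0000), down 160.5526 (V=100.0000). Price 90.0901; hedge Δ=0.0000, bond B=90.0901.
  t=1,j=0: stock 123.5400 → up 140.8356 (V=90.0901), down 107.4798 (V=80.0801). Price 80.1602; hedge Δ=0.3001, bond B=43.0861.
  t=1,j=1: stock 161.8800 → up 184.5432 (V=90.0901), down 140.8356 (V=90.0901). Price 81.1622; hedge Δ=0.0000, bond B=81.1622.
  t=0,j=0: stock 142.0000 → up 161.8800 (V=81.1622), down 123.5400 (V=80.1602). Price 73.0188; hedge Δ=0.0261, bond B=69.3077.
Check: Δ(0,0)·S0 + B(0,0) = 73.0188 = V0.

(0,0): Delta=0.0261 Bond=69.3077
(1,0): Delta=0.3001 Bond=43.0861
(1,1): Delta=0.0000 Bond=81.1622
(2,0): Delta=3.4460 Bond=-290.2903
(2,1): Delta=0.0000 Bond=90.0901
(2,2): Delta=0.0000 Bond=90.0901
V0=73.0188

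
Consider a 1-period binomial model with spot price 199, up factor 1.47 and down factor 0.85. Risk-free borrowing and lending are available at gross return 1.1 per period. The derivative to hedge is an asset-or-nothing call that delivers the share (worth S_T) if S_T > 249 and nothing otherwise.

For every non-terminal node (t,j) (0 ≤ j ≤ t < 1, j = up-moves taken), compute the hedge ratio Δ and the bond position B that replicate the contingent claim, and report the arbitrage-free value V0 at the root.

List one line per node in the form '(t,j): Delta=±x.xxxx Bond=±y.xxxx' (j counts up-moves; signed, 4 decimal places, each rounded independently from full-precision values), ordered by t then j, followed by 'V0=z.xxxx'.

No-arbitrage ⇒ martingale measure with p* = (R−d)/(u−d) = 0.4032.
Terminal values V(1,·): V(1,0)=0.0000, V(1,1)=292.5300
Node (0,0) S=199.0000: V=(p*·292.5300+(1−p*)·0.0000)/1.1=107.2324; Δ=(292.5300−0.0000)/(292.5300−169.1500)=2.3710; B=V−Δ·S=-364.5902
Root portfolio cost Δ·199+B reproduces V0=107.2324.

(0,0): Delta=2.3710 Bond=-364.5902
V0=107.2324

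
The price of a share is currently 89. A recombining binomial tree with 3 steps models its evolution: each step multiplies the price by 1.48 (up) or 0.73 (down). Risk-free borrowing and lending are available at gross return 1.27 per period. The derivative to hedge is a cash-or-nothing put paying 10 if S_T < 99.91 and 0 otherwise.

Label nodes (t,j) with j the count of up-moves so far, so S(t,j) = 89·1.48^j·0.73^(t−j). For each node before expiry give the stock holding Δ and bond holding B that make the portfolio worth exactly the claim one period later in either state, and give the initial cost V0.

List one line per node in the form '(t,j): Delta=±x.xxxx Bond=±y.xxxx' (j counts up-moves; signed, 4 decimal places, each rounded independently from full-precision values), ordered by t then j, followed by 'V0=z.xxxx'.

The replicating-portfolio and risk-neutral prices coincide; use p* = (1.27−0.73)/(1.48−0.73) = 0.7200 for the latter.
Payoff layer (t=3): V(3,0)=10.0000, V(3,1)=10.0000, V(3,2)=0.0000, V(3,3)=0.0000
Node (2,0) S=47.4281: V=(p*·10.0000+(1−p*)·10.0000)/1.27=7.8740; Δ=(10.0000−10.0000)/(70.1936−34.6225)=0.0000; B=V−Δ·S=7.8740
Node (2,1) S=96.1556: V=(p*·0.0000+(1−p*)·10.0000)/1.27=2.2047; Δ=(0.0000−10.0000)/(142.3103−70.1936)=-0.1387; B=V−Δ·S=15.5381
Node (2,2) S=194.9456: V=(p*·0.0000+(1−p*)·0.0000)/1.27=0.0000; Δ=(0.0000−0.0000)/(288.5195−142.3103)=0.0000; B=V−Δ·S=0.0000
Node (1,0) S=64.9700: V=(p*·2.2047+(1−p*)·7.8740)/1.27=2.9859; Δ=(2.2047−7.8740)/(96.1556−47.4281)=-0.1163; B=V−Δ·S=10.5450
Node (1,1) S=131.7200: V=(p*·0.0000+(1−p*)·2.2047)/1.27=0.4861; Δ=(0.0000−2.2047)/(194.9456−96.1556)=-0.0223; B=V−Δ·S=3.4257
Node (0,0) S=89.0000: V=(p*·0.4861+(1−p*)·2.9859)/1.27=0.9339; Δ=(0.4861−2.9859)/(131.7200−64.9700)=-0.0375; B=V−Δ·S=4.2670
Root portfolio cost Δ·89+B reproduces V0=0.9339.

(0,0): Delta=-0.0375 Bond=4.2670
(1,0): Delta=-0.1163 Bond=10.5450
(1,1): Delta=-0.0223 Bond=3.4257
(2,0): Delta=0.0000 Bond=7.8740
(2,1): Delta=-0.1387 Bond=15.5381
(2,2): Delta=0.0000 Bond=0.0000
V0=0.9339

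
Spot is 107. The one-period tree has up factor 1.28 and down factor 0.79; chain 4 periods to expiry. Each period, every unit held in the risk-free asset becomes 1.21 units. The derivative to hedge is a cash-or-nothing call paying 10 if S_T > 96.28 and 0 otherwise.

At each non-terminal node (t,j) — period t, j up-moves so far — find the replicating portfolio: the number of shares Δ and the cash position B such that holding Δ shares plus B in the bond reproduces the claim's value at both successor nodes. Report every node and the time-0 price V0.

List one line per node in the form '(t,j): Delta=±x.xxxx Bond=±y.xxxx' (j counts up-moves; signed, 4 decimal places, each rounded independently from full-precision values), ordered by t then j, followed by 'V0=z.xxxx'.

(0,0): Delta=0.0056 Bond=4.0120
(1,0): Delta=0.0404 Bond=1.9184
(1,1): Delta=0.0021 Bond=5.3438
(2,0): Delta=0.2165 Bond=-9.4387
(2,1): Delta=0.0223 Bond=4.2813
(2,2): Delta=0.0000 Bond=6.8301
(3,0): Delta=0.0000 Bond=0.0000
(3,1): Delta=0.2388 Bond=-13.3243
(3,2): Delta=0.0000 Bond=8.2645
(3,3): Delta=0.0000 Bond=8.2645
V0=4.6165

Risk-neutral probability p* = (R−d)/(u−d) = (1.21−0.79)/(1.28−0.79) = 0.8571.
At expiry t=4: V(4,0)=0.0000, V(4,1)=0.0000, V(4,2)=10.0000, V(4,3)=10.0000, V(4,4)=10.0000
(3,0): S=52.7552. Δ = (V_up−V_dn)/(S_up−S_dn) = (0.0000−0.0000)/(67.5266−41.6766) = 0.0000. V = [p*·0.0000 + (1−p*)·0.0000]/1.21 = 0.0000. B = V − Δ·S = 0.0000.
(3,1): S=85.4767. Δ = (V_up−V_dn)/(S_up−S_dn) = (10.0000−0.0000)/(109.4102−67.5266) = 0.2388. V = [p*·10.0000 + (1−p*)·0.0000]/1.21 = 7.0838. B = V − Δ·S = -13.3243.
(3,2): S=138.4940. Δ = (V_up−V_dn)/(S_up−S_dn) = (10.0000−10.0000)/(177.2723−109.4102) = 0.0000. V = [p*·10.0000 + (1−p*)·10.0000]/1.21 = 8.2645. B = V − Δ·S = 8.2645.
(3,3): S=224.3953. Δ = (V_up−V_dn)/(S_up−S_dn) = (10.0000−10.0000)/(287.2259−177.2723) = 0.0000. V = [p*·10.0000 + (1−p*)·10.0000]/1.21 = 8.2645. B = V − Δ·S = 8.2645.
(2,0): S=66.7787. Δ = (V_up−V_dn)/(S_up−S_dn) = (7.0838−0.0000)/(85.4767−52.7552) = 0.2165. V = [p*·7.0838 + (1−p*)·0.0000]/1.21 = 5.0181. B = V − Δ·S = -9.4387.
(2,1): S=108.1984. Δ = (V_up−V_dn)/(S_up−S_dn) = (8.2645−7.0838)/(138.4940−85.4767) = 0.0223. V = [p*·8.2645 + (1−p*)·7.0838]/1.21 = 6.6907. B = V − Δ·S = 4.2813.
(2,2): S=175.3088. Δ = (V_up−V_dn)/(S_up−S_dn) = (8.2645−8.2645)/(224.3953−138.4940) = 0.0000. V = [p*·8.2645 + (1−p*)·8.2645]/1.21 = 6.8301. B = V − Δ·S = 6.8301.
(1,0): S=84.5300. Δ = (V_up−V_dn)/(S_up−S_dn) = (6.6907−5.0181)/(108.1984−66.7787) = 0.0404. V = [p*·6.6907 + (1−p*)·5.0181]/1.21 = 5.3321. B = V − Δ·S = 1.9184.
(1,1): S=136.9600. Δ = (V_up−V_dn)/(S_up−S_dn) = (6.8301−6.6907)/(175.3088−108.1984) = 0.0021. V = [p*·6.8301 + (1−p*)·6.6907]/1.21 = 5.6283. B = V − Δ·S = 5.3438.
(0,0): S=107.0000. Δ = (V_up−V_dn)/(S_up−S_dn) = (5.6283−5.3321)/(136.9600−84.5300) = 0.0056. V = [p*·5.6283 + (1−p*)·5.3321]/1.21 = 4.6165. B = V − Δ·S = 4.0120.
Each (Δ,B) replicates both successor values, so the strategy is self-financing and V0 is arbitrage-free.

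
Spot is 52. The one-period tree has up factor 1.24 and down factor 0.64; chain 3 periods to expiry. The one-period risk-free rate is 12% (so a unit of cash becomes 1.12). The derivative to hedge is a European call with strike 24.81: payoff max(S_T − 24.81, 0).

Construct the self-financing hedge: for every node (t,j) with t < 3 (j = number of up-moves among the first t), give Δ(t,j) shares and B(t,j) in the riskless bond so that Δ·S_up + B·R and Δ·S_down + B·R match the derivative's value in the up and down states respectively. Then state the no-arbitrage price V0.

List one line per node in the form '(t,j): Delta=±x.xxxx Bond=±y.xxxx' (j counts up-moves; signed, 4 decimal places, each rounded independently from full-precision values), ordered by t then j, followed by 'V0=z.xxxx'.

Under the risk-neutral measure, an up-move has probability p* = (R−d)/(u−d) = 0.8000 and values discount at R = 1.12.
At expiry t=3: V(3,0)=0.0000, V(3,1)=1.6010, V(3,2)=26.3613, V(3,3)=74.3344
  t=2,j=0: stock 21.2992 → up 26.4110 (V=1.6010), down 13.6315 (V=0.0000). Price 1.1436; hedge Δ=0.1253, bond B=-1.5248.
  t=2,j=1: stock 41.2672 → up 51.1713 (V=26.3613), down 26.4110 (V=1.6010). Price 19.1154; hedge Δ=1.0000, bond B=-22.1518.
  t=2,j=2: stock 79.9552 → up 99.1444 (V=74.3344), down 51.1713 (V=26.3613). Price 57.8034; hedge Δ=1.0000, bond B=-22.1518.
  t=1,j=0: stock 33.2800 → up 41.2672 (V=19.1154), down 21.2992 (V=1.1436). Price 13.8581; hedge Δ=0.9000, bond B=-16.0950.
  t=1,j=1: stock 64.4800 → up 79.9552 (V=57.8034), down 41.2672 (V=19.1154). Price 44.7016; hedge Δ=1.0000, bond B=-19.7784.
  t=0,j=0: stock 52.0000 → up 64.4800 (V=44.7016), down 33.2800 (V=13.8581). Price 34.4044; hedge Δ=0.9886, bond B=-17.0015.
The time-0 hedge costs 34.4044, which is the no-arbitrage price.

(0,0): Delta=0.9886 Bond=-17.0015
(1,0): Delta=0.9000 Bond=-16.0950
(1,1): Delta=1.0000 Bond=-19.7784
(2,0): Delta=0.1253 Bond=-1.5248
(2,1): Delta=1.0000 Bond=-22.1518
(2,2): Delta=1.0000 Bond=-22.1518
V0=34.4044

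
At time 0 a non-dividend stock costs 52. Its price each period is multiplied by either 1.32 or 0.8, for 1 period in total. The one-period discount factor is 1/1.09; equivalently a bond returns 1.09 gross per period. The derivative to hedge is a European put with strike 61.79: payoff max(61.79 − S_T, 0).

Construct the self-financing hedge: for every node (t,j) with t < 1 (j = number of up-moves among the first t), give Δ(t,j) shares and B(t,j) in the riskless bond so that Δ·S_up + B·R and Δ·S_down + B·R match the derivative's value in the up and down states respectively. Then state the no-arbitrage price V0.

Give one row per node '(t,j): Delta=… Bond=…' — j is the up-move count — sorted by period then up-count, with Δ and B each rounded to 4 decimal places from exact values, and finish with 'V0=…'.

(0,0): Delta=-0.7467 Bond=47.0198
V0=8.1928

Risk-neutral probability p* = (R−d)/(u−d) = (1.09−0.8)/(1.32−0.8) = 0.5577.
Payoff layer (t=1): V(1,0)=20.1900, V(1,1)=0.0000
  t=0,j=0: stock 52.0000 → up 68.6400 (V=0.0000), down 41.6000 (V=20.1900). Price 8.1928; hedge Δ=-0.7467, bond B=47.0198.
Root portfolio cost Δ·52+B reproduces V0=8.1928.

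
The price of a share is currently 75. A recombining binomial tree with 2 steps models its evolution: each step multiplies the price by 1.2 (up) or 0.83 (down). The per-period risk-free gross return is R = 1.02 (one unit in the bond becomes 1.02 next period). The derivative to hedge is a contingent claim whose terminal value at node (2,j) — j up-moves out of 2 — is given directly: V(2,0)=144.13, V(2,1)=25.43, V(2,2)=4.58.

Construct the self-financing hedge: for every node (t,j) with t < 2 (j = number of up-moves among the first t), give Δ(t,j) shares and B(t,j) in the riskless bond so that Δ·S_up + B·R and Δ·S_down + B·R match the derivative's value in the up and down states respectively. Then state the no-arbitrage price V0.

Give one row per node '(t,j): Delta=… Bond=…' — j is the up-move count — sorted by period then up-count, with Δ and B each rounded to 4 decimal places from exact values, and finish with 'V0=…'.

(0,0): Delta=-2.4184 Bond=227.5394
(1,0): Delta=-5.1536 Bond=402.3559
(1,1): Delta=-0.6261 Bond=70.7859
V0=46.1597

Since d<R<u, set p* = (R−d)/(u−d) = 0.5135; price each node as the discounted p*-expectation of its children.
At expiry t=2: V(2,0)=144.1300, V(2,1)=25.4300, V(2,2)=4.5800
  t=1,j=0: stock 62.2500 → up 74.7000 (V=25.4300), down 51.6675 (V=144.1300). Price 81.5450; hedge Δ=-5.1536, bond B=402.3559.
  t=1,j=1: stock 90.0000 → up 108.0000 (V=4.5800), down 74.7000 (V=25.4300). Price 14.4346; hedge Δ=-0.6261, bond B=70.7859.
  t=0,j=0: stock 75.0000 → up 90.0000 (V=14.4346), down 62.2500 (V=81.5450). Price 46.1597; hedge Δ=-2.4184, bond B=227.5394.
Each (Δ,B) replicates both successor values, so the strategy is self-financing and V0 is arbitrage-free.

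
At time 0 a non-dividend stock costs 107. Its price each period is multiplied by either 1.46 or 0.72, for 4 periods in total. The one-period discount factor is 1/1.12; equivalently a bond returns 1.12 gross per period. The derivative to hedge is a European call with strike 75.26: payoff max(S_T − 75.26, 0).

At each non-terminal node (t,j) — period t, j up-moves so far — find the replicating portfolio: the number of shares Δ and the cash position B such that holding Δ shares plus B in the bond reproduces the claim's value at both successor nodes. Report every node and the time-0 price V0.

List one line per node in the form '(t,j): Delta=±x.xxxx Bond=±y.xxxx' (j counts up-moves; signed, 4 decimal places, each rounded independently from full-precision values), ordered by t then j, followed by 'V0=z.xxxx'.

Risk-neutral probability p* = (R−d)/(u−d) = (1.12−0.72)/(1.46−0.72) = 0.5405.
Terminal payoffs: V(4,0)=0.0000, V(4,1)=0.0000, V(4,2)=42.9773, V(4,3)=164.4990, V(4,4)=410.9179
Node (3,0) S=39.9375: V=(p*·0.0000+(1−p*)·0.0000)/1.12=0.0000; Δ=(0.0000−0.0000)/(58.3088−28.7550)=0.0000; B=V−Δ·S=0.0000
Node (3,1) S=80.9844: V=(p*·42.9773+(1−p*)·0.0000)/1.12=20.7419; Δ=(42.9773−0.0000)/(118.2373−58.3088)=0.7171; B=V−Δ·S=-37.3355
Node (3,2) S=164.2185: V=(p*·164.4990+(1−p*)·42.9773)/1.12=97.0220; Δ=(164.4990−42.9773)/(239.7590−118.2373)=1.0000; B=V−Δ·S=-67.1964
Node (3,3) S=332.9986: V=(p*·410.9179+(1−p*)·164.4990)/1.12=265.8021; Δ=(410.9179−164.4990)/(486.1779−239.7590)=1.0000; B=V−Δ·S=-67.1964
Node (2,0) S=55.4688: V=(p*·20.7419+(1−p*)·0.0000)/1.12=10.0106; Δ=(20.7419−0.0000)/(80.9844−39.9375)=0.5053; B=V−Δ·S=-18.0191
Node (2,1) S=112.4784: V=(p*·97.0220+(1−p*)·20.7419)/1.12=55.3343; Δ=(97.0220−20.7419)/(164.2185−80.9844)=0.9165; B=V−Δ·S=-47.7469
Node (2,2) S=228.0812: V=(p*·265.8021+(1−p*)·97.0220)/1.12=168.0844; Δ=(265.8021−97.0220)/(332.9986−164.2185)=1.0000; B=V−Δ·S=-59.9968
Node (1,0) S=77.0400: V=(p*·55.3343+(1−p*)·10.0106)/1.12=30.8124; Δ=(55.3343−10.0106)/(112.4784−55.4688)=0.7950; B=V−Δ·S=-30.4359
Node (1,1) S=156.2200: V=(p*·168.0844+(1−p*)·55.3343)/1.12=103.8217; Δ=(168.0844−55.3343)/(228.0812−112.4784)=0.9753; B=V−Δ·S=-48.5433
Node (0,0) S=107.0000: V=(p*·103.8217+(1−p*)·30.8124)/1.12=62.7472; Δ=(103.8217−30.8124)/(156.2200−77.0400)=0.9221; B=V−Δ·S=-35.9140
The time-0 hedge costs 62.7472, which is the no-arbitrage price.

(0,0): Delta=0.9221 Bond=-35.9140
(1,0): Delta=0.7950 Bond=-30.4359
(1,1): Delta=0.9753 Bond=-48.5433
(2,0): Delta=0.5053 Bond=-18.0191
(2,1): Delta=0.9165 Bond=-47.7469
(2,2): Delta=1.0000 Bond=-59.9968
(3,0): Delta=0.0000 Bond=0.0000
(3,1): Delta=0.7171 Bond=-37.3355
(3,2): Delta=1.0000 Bond=-67.1964
(3,3): Delta=1.0000 Bond=-67.1964
V0=62.7472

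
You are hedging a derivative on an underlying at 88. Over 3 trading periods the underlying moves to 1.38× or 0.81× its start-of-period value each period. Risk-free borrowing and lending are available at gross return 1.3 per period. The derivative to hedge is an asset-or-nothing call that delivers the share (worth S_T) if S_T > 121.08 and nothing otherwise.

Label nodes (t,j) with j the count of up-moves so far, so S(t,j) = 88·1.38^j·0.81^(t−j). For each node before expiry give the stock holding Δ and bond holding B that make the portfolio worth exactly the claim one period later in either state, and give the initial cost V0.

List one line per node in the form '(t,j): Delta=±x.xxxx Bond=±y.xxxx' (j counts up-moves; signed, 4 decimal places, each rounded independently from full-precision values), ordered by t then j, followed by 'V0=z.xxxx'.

No-arbitrage ⇒ martingale measure with p* = (R−d)/(u−d) = 0.8596.
Payoff layer (t=3): V(3,0)=0.0000, V(3,1)=0.0000, V(3,2)=135.7456, V(3,3)=231.2703
(2,0): S=57.7368. Δ = (V_up−V_dn)/(S_up−S_dn) = (0.0000−0.0000)/(79.6768−46.7668) = 0.0000. V = [p*·0.0000 + (1−p*)·0.0000]/1.3 = 0.0000. B = V − Δ·S = 0.0000.
(2,1): S=98.3664. Δ = (V_up−V_dn)/(S_up−S_dn) = (135.7456−0.0000)/(135.7456−79.6768) = 2.4211. V = [p*·135.7456 + (1−p*)·0.0000]/1.3 = 89.7643. B = V − Δ·S = -148.3859.
(2,2): S=167.5872. Δ = (V_up−V_dn)/(S_up−S_dn) = (231.2703−135.7456)/(231.2703−135.7456) = 1.0000. V = [p*·231.2703 + (1−p*)·135.7456]/1.3 = 167.5872. B = V − Δ·S = 0.0000.
(1,0): S=71.2800. Δ = (V_up−V_dn)/(S_up−S_dn) = (89.7643−0.0000)/(98.3664−57.7368) = 2.2093. V = [p*·89.7643 + (1−p*)·0.0000]/1.3 = 59.3583. B = V − Δ·S = -98.1229.
(1,1): S=121.4400. Δ = (V_up−V_dn)/(S_up−S_dn) = (167.5872−89.7643)/(167.5872−98.3664) = 1.1243. V = [p*·167.5872 + (1−p*)·89.7643]/1.3 = 120.5113. B = V − Δ·S = -16.0201.
(0,0): S=88.0000. Δ = (V_up−V_dn)/(S_up−S_dn) = (120.5113−59.3583)/(121.4400−71.2800) = 1.2192. V = [p*·120.5113 + (1−p*)·59.3583]/1.3 = 86.0988. B = V − Δ·S = -21.1871.
The time-0 hedge costs 86.0988, which is the no-arbitrage price.

(0,0): Delta=1.2192 Bond=-21.1871
(1,0): Delta=2.2093 Bond=-98.1229
(1,1): Delta=1.1243 Bond=-16.0201
(2,0): Delta=0.0000 Bond=0.0000
(2,1): Delta=2.4211 Bond=-148.3859
(2,2): Delta=1.0000 Bond=0.0000
V0=86.0988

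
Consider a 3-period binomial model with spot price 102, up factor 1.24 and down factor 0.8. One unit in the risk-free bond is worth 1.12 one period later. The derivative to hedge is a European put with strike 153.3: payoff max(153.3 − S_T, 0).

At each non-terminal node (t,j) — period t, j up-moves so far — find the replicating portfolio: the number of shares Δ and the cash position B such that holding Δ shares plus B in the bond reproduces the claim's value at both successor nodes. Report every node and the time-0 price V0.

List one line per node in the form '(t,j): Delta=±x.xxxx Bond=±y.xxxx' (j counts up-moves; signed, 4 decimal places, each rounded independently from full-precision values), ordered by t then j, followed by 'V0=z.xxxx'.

(0,0): Delta=-0.6131 Bond=80.9309
(1,0): Delta=-1.0000 Bond=122.2098
(1,1): Delta=-0.5196 Bond=78.8049
(2,0): Delta=-1.0000 Bond=136.8750
(2,1): Delta=-1.0000 Bond=136.8750
(2,2): Delta=-0.4033 Bond=70.0314
V0=18.3899

Risk-neutral probability p* = (R−d)/(u−d) = (1.12−0.8)/(1.24−0.8) = 0.7273.
Payoff layer (t=3): V(3,0)=101.0760, V(3,1)=72.3528, V(3,2)=27.8318, V(3,3)=0.0000
Node (2,0) S=65.2800: V=(p*·72.3528+(1−p*)·101.0760)/1.12=71.5950; Δ=(72.3528−101.0760)/(80.9472−52.2240)=-1.0000; B=V−Δ·S=136.8750
Node (2,1) S=101.1840: V=(p*·27.8318+(1−p*)·72.3528)/1.12=35.6910; Δ=(27.8318−72.3528)/(125.4682−80.9472)=-1.0000; B=V−Δ·S=136.8750
Node (2,2) S=156.8352: V=(p*·0.0000+(1−p*)·27.8318)/1.12=6.7772; Δ=(0.0000−27.8318)/(194.4756−125.4682)=-0.4033; B=V−Δ·S=70.0314
Node (1,0) S=81.6000: V=(p*·35.6910+(1−p*)·71.5950)/1.12=40.6098; Δ=(35.6910−71.5950)/(101.1840−65.2800)=-1.0000; B=V−Δ·S=122.2098
Node (1,1) S=126.4800: V=(p*·6.7772+(1−p*)·35.6910)/1.12=13.0918; Δ=(6.7772−35.6910)/(156.8352−101.1840)=-0.5196; B=V−Δ·S=78.8049
Node (0,0) S=102.0000: V=(p*·13.0918+(1−p*)·40.6098)/1.12=18.3899; Δ=(13.0918−40.6098)/(126.4800−81.6000)=-0.6131; B=V−Δ·S=80.9309
The time-0 hedge costs 18.3899, which is the no-arbitrage price.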